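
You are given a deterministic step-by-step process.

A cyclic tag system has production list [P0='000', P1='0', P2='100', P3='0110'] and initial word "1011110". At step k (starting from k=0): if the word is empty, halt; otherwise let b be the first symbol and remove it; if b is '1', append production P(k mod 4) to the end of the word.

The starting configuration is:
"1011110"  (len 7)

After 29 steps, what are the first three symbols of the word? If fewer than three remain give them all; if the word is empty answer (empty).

100

step 0: "1011110"  (len 7)
step 1: "011110000"  (len 9)
step 2: "11110000"  (len 8)
step 3: "1110000100"  (len 10)
step 4: "1100001000110"  (len 13)
step 5: "100001000110000"  (len 15)
step 6: "000010001100000"  (len 15)
step 7: "00010001100000"  (len 14)
step 8: "0010001100000"  (len 13)
step 9: "010001100000"  (len 12)
step 10: "10001100000"  (len 11)
step 11: "0001100000100"  (len 13)
step 12: "001100000100"  (len 12)
step 13: "01100000100"  (len 11)
step 14: "1100000100"  (len 10)
step 15: "100000100100"  (len 12)
step 16: "000001001000110"  (len 15)
step 17: "00001001000110"  (len 14)
step 18: "0001001000110"  (len 13)
step 19: "001001000110"  (len 12)
step 20: "01001000110"  (len 11)
step 21: "1001000110"  (len 10)
step 22: "0010001100"  (len 10)
step 23: "010001100"  (len 9)
step 24: "10001100"  (len 8)
step 25: "0001100000"  (len 10)
step 26: "001100000"  (len 9)
step 27: "01100000"  (len 8)
step 28: "1100000"  (len 7)
step 29: "100000000"  (len 9)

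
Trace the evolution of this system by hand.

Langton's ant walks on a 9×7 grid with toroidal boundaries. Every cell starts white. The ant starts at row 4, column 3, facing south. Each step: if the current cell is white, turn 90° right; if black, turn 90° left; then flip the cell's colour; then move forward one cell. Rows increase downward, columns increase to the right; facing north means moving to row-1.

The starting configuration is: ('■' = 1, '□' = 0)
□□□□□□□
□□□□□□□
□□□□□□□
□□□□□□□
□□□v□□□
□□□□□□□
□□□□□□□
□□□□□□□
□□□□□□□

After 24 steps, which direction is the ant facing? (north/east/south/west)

north

0) □□□□□□□
□□□□□□□
□□□□□□□
□□□□□□□
□□□v□□□
□□□□□□□
□□□□□□□
□□□□□□□
□□□□□□□
1) □□□□□□□
□□□□□□□
□□□□□□□
□□□□□□□
□□<■□□□
□□□□□□□
□□□□□□□
□□□□□□□
□□□□□□□
2) □□□□□□□
□□□□□□□
□□□□□□□
□□^□□□□
□□■■□□□
□□□□□□□
□□□□□□□
□□□□□□□
□□□□□□□
3) □□□□□□□
□□□□□□□
□□□□□□□
□□■>□□□
□□■■□□□
□□□□□□□
□□□□□□□
□□□□□□□
□□□□□□□
4) □□□□□□□
□□□□□□□
□□□□□□□
□□■■□□□
□□■v□□□
□□□□□□□
□□□□□□□
□□□□□□□
□□□□□□□
5) □□□□□□□
□□□□□□□
□□□□□□□
□□■■□□□
□□■□>□□
□□□□□□□
□□□□□□□
□□□□□□□
□□□□□□□
6) □□□□□□□
□□□□□□□
□□□□□□□
□□■■□□□
□□■□■□□
□□□□v□□
□□□□□□□
□□□□□□□
□□□□□□□
7) □□□□□□□
□□□□□□□
□□□□□□□
□□■■□□□
□□■□■□□
□□□<■□□
□□□□□□□
□□□□□□□
□□□□□□□
8) □□□□□□□
□□□□□□□
□□□□□□□
□□■■□□□
□□■^■□□
□□□■■□□
□□□□□□□
□□□□□□□
□□□□□□□
9) □□□□□□□
□□□□□□□
□□□□□□□
□□■■□□□
□□■■>□□
□□□■■□□
□□□□□□□
□□□□□□□
□□□□□□□
10) □□□□□□□
□□□□□□□
□□□□□□□
□□■■^□□
□□■■□□□
□□□■■□□
□□□□□□□
□□□□□□□
□□□□□□□
11) □□□□□□□
□□□□□□□
□□□□□□□
□□■■■>□
□□■■□□□
□□□■■□□
□□□□□□□
□□□□□□□
□□□□□□□
12) □□□□□□□
□□□□□□□
□□□□□□□
□□■■■■□
□□■■□v□
□□□■■□□
□□□□□□□
□□□□□□□
□□□□□□□
13) □□□□□□□
□□□□□□□
□□□□□□□
□□■■■■□
□□■■<■□
□□□■■□□
□□□□□□□
□□□□□□□
□□□□□□□
14) □□□□□□□
□□□□□□□
□□□□□□□
□□■■^■□
□□■■■■□
□□□■■□□
□□□□□□□
□□□□□□□
□□□□□□□
15) □□□□□□□
□□□□□□□
□□□□□□□
□□■<□■□
□□■■■■□
□□□■■□□
□□□□□□□
□□□□□□□
□□□□□□□
16) □□□□□□□
□□□□□□□
□□□□□□□
□□■□□■□
□□■v■■□
□□□■■□□
□□□□□□□
□□□□□□□
□□□□□□□
17) □□□□□□□
□□□□□□□
□□□□□□□
□□■□□■□
□□■□>■□
□□□■■□□
□□□□□□□
□□□□□□□
□□□□□□□
18) □□□□□□□
□□□□□□□
□□□□□□□
□□■□^■□
□□■□□■□
□□□■■□□
□□□□□□□
□□□□□□□
□□□□□□□
19) □□□□□□□
□□□□□□□
□□□□□□□
□□■□■>□
□□■□□■□
□□□■■□□
□□□□□□□
□□□□□□□
□□□□□□□
20) □□□□□□□
□□□□□□□
□□□□□^□
□□■□■□□
□□■□□■□
□□□■■□□
□□□□□□□
□□□□□□□
□□□□□□□
21) □□□□□□□
□□□□□□□
□□□□□■>
□□■□■□□
□□■□□■□
□□□■■□□
□□□□□□□
□□□□□□□
□□□□□□□
22) □□□□□□□
□□□□□□□
□□□□□■■
□□■□■□v
□□■□□■□
□□□■■□□
□□□□□□□
□□□□□□□
□□□□□□□
23) □□□□□□□
□□□□□□□
□□□□□■■
□□■□■<■
□□■□□■□
□□□■■□□
□□□□□□□
□□□□□□□
□□□□□□□
24) □□□□□□□
□□□□□□□
□□□□□^■
□□■□■■■
□□■□□■□
□□□■■□□
□□□□□□□
□□□□□□□
□□□□□□□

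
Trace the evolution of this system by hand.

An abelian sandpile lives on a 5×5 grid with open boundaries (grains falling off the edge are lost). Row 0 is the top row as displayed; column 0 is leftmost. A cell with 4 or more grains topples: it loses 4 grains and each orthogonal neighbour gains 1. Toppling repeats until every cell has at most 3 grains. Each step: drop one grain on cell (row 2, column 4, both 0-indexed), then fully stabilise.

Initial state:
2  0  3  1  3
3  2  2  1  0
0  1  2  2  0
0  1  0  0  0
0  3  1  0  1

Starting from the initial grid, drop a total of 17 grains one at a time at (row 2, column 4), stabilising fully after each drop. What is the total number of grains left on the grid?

36

[0] 2  0  3  1  3
3  2  2  1  0
0  1  2  2  0
0  1  0  0  0
0  3  1  0  1
[1] 2  0  3  1  3
3  2  2  1  0
0  1  2  2  1
0  1  0  0  0
0  3  1  0  1
[2] 2  0  3  1  3
3  2  2  1  0
0  1  2  2  2
0  1  0  0  0
0  3  1  0  1
[3] 2  0  3  1  3
3  2  2  1  0
0  1  2  2  3
0  1  0  0  0
0  3  1  0  1
[4] 2  0  3  1  3
3  2  2  1  1
0  1  2  3  0
0  1  0  0  1
0  3  1  0  1
[5] 2  0  3  1  3
3  2  2  1  1
0  1  2  3  1
0  1  0  0  1
0  3  1  0  1
[6] 2  0  3  1  3
3  2  2  1  1
0  1  2  3  2
0  1  0  0  1
0  3  1  0  1
[7] 2  0  3  1  3
3  2  2  1  1
0  1  2  3  3
0  1  0  0  1
0  3  1  0  1
[8] 2  0  3  1  3
3  2  2  2  2
0  1  3  0  1
0  1  0  1  2
0  3  1  0  1
[9] 2  0  3  1  3
3  2  2  2  2
0  1  3  0  2
0  1  0  1  2
0  3  1  0  1
[10] 2  0  3  1  3
3  2  2  2  2
0  1  3  0  3
0  1  0  1  2
0  3  1  0  1
[11] 2  0  3  1  3
3  2  2  2  3
0  1  3  1  0
0  1  0  1  3
0  3  1  0  1
[12] 2  0  3  1  3
3  2  2  2  3
0  1  3  1  1
0  1  0  1  3
0  3  1  0  1
[13] 2  0  3  1  3
3  2  2  2  3
0  1  3  1  2
0  1  0  1  3
0  3  1  0  1
[14] 2  0  3  1  3
3  2  2  2  3
0  1  3  1  3
0  1  0  1  3
0  3  1  0  1
[15] 2  0  3  2  0
3  2  2  3  1
0  1  3  2  2
0  1  0  2  0
0  3  1  0  2
[16] 2  0  3  2  0
3  2  2  3  1
0  1  3  2  3
0  1  0  2  0
0  3  1  0  2
[17] 2  0  3  2  0
3  2  2  3  2
0  1  3  3  0
0  1  0  2  1
0  3  1  0  2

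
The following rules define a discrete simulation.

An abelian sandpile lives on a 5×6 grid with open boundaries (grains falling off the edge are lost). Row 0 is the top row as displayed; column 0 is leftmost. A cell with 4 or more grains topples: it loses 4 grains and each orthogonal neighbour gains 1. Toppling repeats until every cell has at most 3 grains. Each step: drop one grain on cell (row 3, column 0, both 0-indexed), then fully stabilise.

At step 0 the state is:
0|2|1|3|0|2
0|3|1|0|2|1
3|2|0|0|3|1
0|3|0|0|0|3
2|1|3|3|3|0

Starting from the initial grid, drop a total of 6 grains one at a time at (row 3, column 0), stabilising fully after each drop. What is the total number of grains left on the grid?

43

[0] 0|2|1|3|0|2
0|3|1|0|2|1
3|2|0|0|3|1
0|3|0|0|0|3
2|1|3|3|3|0
[1] 0|2|1|3|0|2
0|3|1|0|2|1
3|2|0|0|3|1
1|3|0|0|0|3
2|1|3|3|3|0
[2] 0|2|1|3|0|2
0|3|1|0|2|1
3|2|0|0|3|1
2|3|0|0|0|3
2|1|3|3|3|0
[3] 0|2|1|3|0|2
0|3|1|0|2|1
3|2|0|0|3|1
3|3|0|0|0|3
2|1|3|3|3|0
[4] 0|3|1|3|0|2
2|0|2|0|2|1
1|1|1|0|3|1
2|1|1|0|0|3
3|2|3|3|3|0
[5] 0|3|1|3|0|2
2|0|2|0|2|1
1|1|1|0|3|1
3|1|1|0|0|3
3|2|3|3|3|0
[6] 0|3|1|3|0|2
2|0|2|0|2|1
2|1|1|0|3|1
1|2|1|0|0|3
0|3|3|3|3|0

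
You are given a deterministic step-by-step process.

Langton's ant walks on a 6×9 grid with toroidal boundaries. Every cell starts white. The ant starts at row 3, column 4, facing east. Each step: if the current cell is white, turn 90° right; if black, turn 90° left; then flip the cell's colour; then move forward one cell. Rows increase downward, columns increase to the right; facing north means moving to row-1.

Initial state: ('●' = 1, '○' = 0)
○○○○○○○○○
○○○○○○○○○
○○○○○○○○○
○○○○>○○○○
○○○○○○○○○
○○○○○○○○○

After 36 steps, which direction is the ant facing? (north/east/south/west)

[0] ○○○○○○○○○
○○○○○○○○○
○○○○○○○○○
○○○○>○○○○
○○○○○○○○○
○○○○○○○○○
[1] ○○○○○○○○○
○○○○○○○○○
○○○○○○○○○
○○○○●○○○○
○○○○v○○○○
○○○○○○○○○
[2] ○○○○○○○○○
○○○○○○○○○
○○○○○○○○○
○○○○●○○○○
○○○<●○○○○
○○○○○○○○○
[3] ○○○○○○○○○
○○○○○○○○○
○○○○○○○○○
○○○^●○○○○
○○○●●○○○○
○○○○○○○○○
[4] ○○○○○○○○○
○○○○○○○○○
○○○○○○○○○
○○○●>○○○○
○○○●●○○○○
○○○○○○○○○
[5] ○○○○○○○○○
○○○○○○○○○
○○○○^○○○○
○○○●○○○○○
○○○●●○○○○
○○○○○○○○○
[6] ○○○○○○○○○
○○○○○○○○○
○○○○●>○○○
○○○●○○○○○
○○○●●○○○○
○○○○○○○○○
[7] ○○○○○○○○○
○○○○○○○○○
○○○○●●○○○
○○○●○v○○○
○○○●●○○○○
○○○○○○○○○
[8] ○○○○○○○○○
○○○○○○○○○
○○○○●●○○○
○○○●<●○○○
○○○●●○○○○
○○○○○○○○○
[9] ○○○○○○○○○
○○○○○○○○○
○○○○^●○○○
○○○●●●○○○
○○○●●○○○○
○○○○○○○○○
[10] ○○○○○○○○○
○○○○○○○○○
○○○<○●○○○
○○○●●●○○○
○○○●●○○○○
○○○○○○○○○
[11] ○○○○○○○○○
○○○^○○○○○
○○○●○●○○○
○○○●●●○○○
○○○●●○○○○
○○○○○○○○○
[12] ○○○○○○○○○
○○○●>○○○○
○○○●○●○○○
○○○●●●○○○
○○○●●○○○○
○○○○○○○○○
[13] ○○○○○○○○○
○○○●●○○○○
○○○●v●○○○
○○○●●●○○○
○○○●●○○○○
○○○○○○○○○
[14] ○○○○○○○○○
○○○●●○○○○
○○○<●●○○○
○○○●●●○○○
○○○●●○○○○
○○○○○○○○○
[15] ○○○○○○○○○
○○○●●○○○○
○○○○●●○○○
○○○v●●○○○
○○○●●○○○○
○○○○○○○○○
[16] ○○○○○○○○○
○○○●●○○○○
○○○○●●○○○
○○○○>●○○○
○○○●●○○○○
○○○○○○○○○
[17] ○○○○○○○○○
○○○●●○○○○
○○○○^●○○○
○○○○○●○○○
○○○●●○○○○
○○○○○○○○○
[18] ○○○○○○○○○
○○○●●○○○○
○○○<○●○○○
○○○○○●○○○
○○○●●○○○○
○○○○○○○○○
[19] ○○○○○○○○○
○○○^●○○○○
○○○●○●○○○
○○○○○●○○○
○○○●●○○○○
○○○○○○○○○
[20] ○○○○○○○○○
○○<○●○○○○
○○○●○●○○○
○○○○○●○○○
○○○●●○○○○
○○○○○○○○○
[21] ○○^○○○○○○
○○●○●○○○○
○○○●○●○○○
○○○○○●○○○
○○○●●○○○○
○○○○○○○○○
[22] ○○●>○○○○○
○○●○●○○○○
○○○●○●○○○
○○○○○●○○○
○○○●●○○○○
○○○○○○○○○
[23] ○○●●○○○○○
○○●v●○○○○
○○○●○●○○○
○○○○○●○○○
○○○●●○○○○
○○○○○○○○○
[24] ○○●●○○○○○
○○<●●○○○○
○○○●○●○○○
○○○○○●○○○
○○○●●○○○○
○○○○○○○○○
[25] ○○●●○○○○○
○○○●●○○○○
○○v●○●○○○
○○○○○●○○○
○○○●●○○○○
○○○○○○○○○
[26] ○○●●○○○○○
○○○●●○○○○
○<●●○●○○○
○○○○○●○○○
○○○●●○○○○
○○○○○○○○○
[27] ○○●●○○○○○
○^○●●○○○○
○●●●○●○○○
○○○○○●○○○
○○○●●○○○○
○○○○○○○○○
[28] ○○●●○○○○○
○●>●●○○○○
○●●●○●○○○
○○○○○●○○○
○○○●●○○○○
○○○○○○○○○
[29] ○○●●○○○○○
○●●●●○○○○
○●v●○●○○○
○○○○○●○○○
○○○●●○○○○
○○○○○○○○○
[30] ○○●●○○○○○
○●●●●○○○○
○●○>○●○○○
○○○○○●○○○
○○○●●○○○○
○○○○○○○○○
[31] ○○●●○○○○○
○●●^●○○○○
○●○○○●○○○
○○○○○●○○○
○○○●●○○○○
○○○○○○○○○
[32] ○○●●○○○○○
○●<○●○○○○
○●○○○●○○○
○○○○○●○○○
○○○●●○○○○
○○○○○○○○○
[33] ○○●●○○○○○
○●○○●○○○○
○●v○○●○○○
○○○○○●○○○
○○○●●○○○○
○○○○○○○○○
[34] ○○●●○○○○○
○●○○●○○○○
○<●○○●○○○
○○○○○●○○○
○○○●●○○○○
○○○○○○○○○
[35] ○○●●○○○○○
○●○○●○○○○
○○●○○●○○○
○v○○○●○○○
○○○●●○○○○
○○○○○○○○○
[36] ○○●●○○○○○
○●○○●○○○○
○○●○○●○○○
<●○○○●○○○
○○○●●○○○○
○○○○○○○○○

west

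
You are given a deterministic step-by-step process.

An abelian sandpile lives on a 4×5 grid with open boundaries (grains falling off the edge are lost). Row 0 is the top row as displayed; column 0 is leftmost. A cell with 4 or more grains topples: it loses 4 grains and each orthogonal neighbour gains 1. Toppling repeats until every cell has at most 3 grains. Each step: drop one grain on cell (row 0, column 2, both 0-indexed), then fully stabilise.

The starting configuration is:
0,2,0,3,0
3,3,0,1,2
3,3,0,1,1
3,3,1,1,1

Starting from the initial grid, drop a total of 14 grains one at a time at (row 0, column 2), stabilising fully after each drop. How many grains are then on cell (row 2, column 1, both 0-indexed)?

[0] 0,2,0,3,0
3,3,0,1,2
3,3,0,1,1
3,3,1,1,1
[1] 0,2,1,3,0
3,3,0,1,2
3,3,0,1,1
3,3,1,1,1
[2] 0,2,2,3,0
3,3,0,1,2
3,3,0,1,1
3,3,1,1,1
[3] 0,2,3,3,0
3,3,0,1,2
3,3,0,1,1
3,3,1,1,1
[4] 0,3,1,0,1
3,3,1,2,2
3,3,0,1,1
3,3,1,1,1
[5] 0,3,2,0,1
3,3,1,2,2
3,3,0,1,1
3,3,1,1,1
[6] 0,3,3,0,1
3,3,1,2,2
3,3,0,1,1
3,3,1,1,1
[7] 2,1,1,1,1
1,2,3,2,2
2,2,1,1,1
1,1,2,1,1
[8] 2,1,2,1,1
1,2,3,2,2
2,2,1,1,1
1,1,2,1,1
[9] 2,1,3,1,1
1,2,3,2,2
2,2,1,1,1
1,1,2,1,1
[10] 2,2,1,2,1
1,3,0,3,2
2,2,2,1,1
1,1,2,1,1
[11] 2,2,2,2,1
1,3,0,3,2
2,2,2,1,1
1,1,2,1,1
[12] 2,2,3,2,1
1,3,0,3,2
2,2,2,1,1
1,1,2,1,1
[13] 2,3,0,3,1
1,3,1,3,2
2,2,2,1,1
1,1,2,1,1
[14] 2,3,1,3,1
1,3,1,3,2
2,2,2,1,1
1,1,2,1,1

2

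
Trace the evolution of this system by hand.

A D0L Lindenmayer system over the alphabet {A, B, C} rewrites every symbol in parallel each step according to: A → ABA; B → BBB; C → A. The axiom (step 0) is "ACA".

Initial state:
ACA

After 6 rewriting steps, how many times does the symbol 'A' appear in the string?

gen 0: ACA
gen 1: ABAAABA
gen 2: ABABBBABAABAABABBBABA
gen 3: ABABBBABABBBBBBBBBABABBBABAABABBBABAABABBBABABBBBBBBBBABABBBABA
gen 4: ABABBBABABBBBBBBBBABABBBABABBBBBBBBBBBBBBBBBBBBBBBBBBBABAB…BABABBBBBBBBBBBBBBBBBBBBBBBBBBBABABBBABABBBBBBBBBABABBBABA  (len 189)
gen 5: ABABBBABABBBBBBBBBABABBBABABBBBBBBBBBBBBBBBBBBBBBBBBBBABAB…BABABBBBBBBBBBBBBBBBBBBBBBBBBBBABABBBABABBBBBBBBBABABBBABA  (len 567)
gen 6: ABABBBABABBBBBBBBBABABBBABABBBBBBBBBBBBBBBBBBBBBBBBBBBABAB…BABABBBBBBBBBBBBBBBBBBBBBBBBBBBABABBBABABBBBBBBBBABABBBABA  (len 1701)

160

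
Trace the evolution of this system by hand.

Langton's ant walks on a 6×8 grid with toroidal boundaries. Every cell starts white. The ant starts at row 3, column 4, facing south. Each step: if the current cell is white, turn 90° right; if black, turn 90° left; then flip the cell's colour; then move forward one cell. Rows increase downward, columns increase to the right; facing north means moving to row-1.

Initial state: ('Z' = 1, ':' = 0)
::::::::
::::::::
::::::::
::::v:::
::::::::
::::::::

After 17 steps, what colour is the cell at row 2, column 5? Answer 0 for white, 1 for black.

0

0) ::::::::
::::::::
::::::::
::::v:::
::::::::
::::::::
1) ::::::::
::::::::
::::::::
:::<Z:::
::::::::
::::::::
2) ::::::::
::::::::
:::^::::
:::ZZ:::
::::::::
::::::::
3) ::::::::
::::::::
:::Z>:::
:::ZZ:::
::::::::
::::::::
4) ::::::::
::::::::
:::ZZ:::
:::Zv:::
::::::::
::::::::
5) ::::::::
::::::::
:::ZZ:::
:::Z:>::
::::::::
::::::::
6) ::::::::
::::::::
:::ZZ:::
:::Z:Z::
:::::v::
::::::::
7) ::::::::
::::::::
:::ZZ:::
:::Z:Z::
::::<Z::
::::::::
8) ::::::::
::::::::
:::ZZ:::
:::Z^Z::
::::ZZ::
::::::::
9) ::::::::
::::::::
:::ZZ:::
:::ZZ>::
::::ZZ::
::::::::
10) ::::::::
::::::::
:::ZZ^::
:::ZZ:::
::::ZZ::
::::::::
11) ::::::::
::::::::
:::ZZZ>:
:::ZZ:::
::::ZZ::
::::::::
12) ::::::::
::::::::
:::ZZZZ:
:::ZZ:v:
::::ZZ::
::::::::
13) ::::::::
::::::::
:::ZZZZ:
:::ZZ<Z:
::::ZZ::
::::::::
14) ::::::::
::::::::
:::ZZ^Z:
:::ZZZZ:
::::ZZ::
::::::::
15) ::::::::
::::::::
:::Z<:Z:
:::ZZZZ:
::::ZZ::
::::::::
16) ::::::::
::::::::
:::Z::Z:
:::ZvZZ:
::::ZZ::
::::::::
17) ::::::::
::::::::
:::Z::Z:
:::Z:>Z:
::::ZZ::
::::::::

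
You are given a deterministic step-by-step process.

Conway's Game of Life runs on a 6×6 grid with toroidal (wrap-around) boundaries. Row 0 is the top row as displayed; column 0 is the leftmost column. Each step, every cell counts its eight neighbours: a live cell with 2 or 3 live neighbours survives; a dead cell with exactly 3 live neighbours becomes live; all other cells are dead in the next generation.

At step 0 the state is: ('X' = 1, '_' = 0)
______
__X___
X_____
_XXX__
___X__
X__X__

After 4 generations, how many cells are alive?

2

t=0: ______
__X___
X_____
_XXX__
___X__
X__X__
t=1: ______
______
___X__
_XXX__
_X_XX_
______
t=2: ______
______
___X__
_X____
_X_XX_
______
t=3: ______
______
______
___XX_
__X___
______
t=4: ______
______
______
___X__
___X__
______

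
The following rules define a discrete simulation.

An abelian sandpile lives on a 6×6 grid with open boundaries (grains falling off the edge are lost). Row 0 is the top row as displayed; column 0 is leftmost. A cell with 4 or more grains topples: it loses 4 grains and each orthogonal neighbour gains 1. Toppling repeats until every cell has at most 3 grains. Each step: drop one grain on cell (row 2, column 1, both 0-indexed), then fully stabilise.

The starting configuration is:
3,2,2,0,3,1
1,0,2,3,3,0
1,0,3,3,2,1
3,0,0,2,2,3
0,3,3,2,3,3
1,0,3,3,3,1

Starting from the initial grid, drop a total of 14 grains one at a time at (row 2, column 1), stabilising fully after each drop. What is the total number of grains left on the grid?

71

0) 3,2,2,0,3,1
1,0,2,3,3,0
1,0,3,3,2,1
3,0,0,2,2,3
0,3,3,2,3,3
1,0,3,3,3,1
1) 3,2,2,0,3,1
1,0,2,3,3,0
1,1,3,3,2,1
3,0,0,2,2,3
0,3,3,2,3,3
1,0,3,3,3,1
2) 3,2,2,0,3,1
1,0,2,3,3,0
1,2,3,3,2,1
3,0,0,2,2,3
0,3,3,2,3,3
1,0,3,3,3,1
3) 3,2,2,0,3,1
1,0,2,3,3,0
1,3,3,3,2,1
3,0,0,2,2,3
0,3,3,2,3,3
1,0,3,3,3,1
4) 3,2,3,2,0,2
1,2,0,2,2,1
2,1,2,2,0,2
3,1,1,3,3,3
0,3,3,2,3,3
1,0,3,3,3,1
5) 3,2,3,2,0,2
1,2,0,2,2,1
2,2,2,2,0,2
3,1,1,3,3,3
0,3,3,2,3,3
1,0,3,3,3,1
6) 3,2,3,2,0,2
1,2,0,2,2,1
2,3,2,2,0,2
3,1,1,3,3,3
0,3,3,2,3,3
1,0,3,3,3,1
7) 3,2,3,2,0,2
1,3,0,2,2,1
3,0,3,2,0,2
3,2,1,3,3,3
0,3,3,2,3,3
1,0,3,3,3,1
8) 3,2,3,2,0,2
1,3,0,2,2,1
3,1,3,2,0,2
3,2,1,3,3,3
0,3,3,2,3,3
1,0,3,3,3,1
9) 3,2,3,2,0,2
1,3,0,2,2,1
3,2,3,2,0,2
3,2,1,3,3,3
0,3,3,2,3,3
1,0,3,3,3,1
10) 3,2,3,2,0,2
1,3,0,2,2,1
3,3,3,2,0,2
3,2,1,3,3,3
0,3,3,2,3,3
1,0,3,3,3,1
11) 3,3,3,2,0,2
3,1,2,3,2,1
2,0,3,0,2,3
1,3,1,3,2,1
2,1,3,2,3,1
1,2,1,2,1,3
12) 3,3,3,2,0,2
3,1,2,3,2,1
2,1,3,0,2,3
1,3,1,3,2,1
2,1,3,2,3,1
1,2,1,2,1,3
13) 3,3,3,2,0,2
3,1,2,3,2,1
2,2,3,0,2,3
1,3,1,3,2,1
2,1,3,2,3,1
1,2,1,2,1,3
14) 3,3,3,2,0,2
3,1,2,3,2,1
2,3,3,0,2,3
1,3,1,3,2,1
2,1,3,2,3,1
1,2,1,2,1,3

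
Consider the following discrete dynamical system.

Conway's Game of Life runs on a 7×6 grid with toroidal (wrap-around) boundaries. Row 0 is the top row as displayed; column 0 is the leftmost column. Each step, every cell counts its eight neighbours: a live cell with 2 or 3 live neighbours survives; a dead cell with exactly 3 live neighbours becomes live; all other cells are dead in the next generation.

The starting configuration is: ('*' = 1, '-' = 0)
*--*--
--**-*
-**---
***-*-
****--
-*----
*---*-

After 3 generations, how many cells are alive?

10

gen 0: *--*--
--**-*
-**---
***-*-
****--
-*----
*---*-
gen 1: ****--
*--**-
----**
-----*
---*-*
---*-*
**---*
gen 2: ---*--
*-----
*--*--
*----*
*----*
--*--*
---*-*
gen 3: ----*-
------
**----
-*--*-
-*--*-
-----*
--**--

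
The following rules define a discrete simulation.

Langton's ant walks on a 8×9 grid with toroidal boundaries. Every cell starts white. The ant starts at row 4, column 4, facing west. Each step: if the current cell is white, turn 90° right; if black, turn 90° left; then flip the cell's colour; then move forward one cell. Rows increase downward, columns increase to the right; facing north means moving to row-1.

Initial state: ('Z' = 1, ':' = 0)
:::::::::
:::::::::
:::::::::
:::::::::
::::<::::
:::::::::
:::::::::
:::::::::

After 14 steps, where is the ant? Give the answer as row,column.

k=0  :::::::::
:::::::::
:::::::::
:::::::::
::::<::::
:::::::::
:::::::::
:::::::::
k=1  :::::::::
:::::::::
:::::::::
::::^::::
::::Z::::
:::::::::
:::::::::
:::::::::
k=2  :::::::::
:::::::::
:::::::::
::::Z>:::
::::Z::::
:::::::::
:::::::::
:::::::::
k=3  :::::::::
:::::::::
:::::::::
::::ZZ:::
::::Zv:::
:::::::::
:::::::::
:::::::::
k=4  :::::::::
:::::::::
:::::::::
::::ZZ:::
::::<Z:::
:::::::::
:::::::::
:::::::::
k=5  :::::::::
:::::::::
:::::::::
::::ZZ:::
:::::Z:::
::::v::::
:::::::::
:::::::::
k=6  :::::::::
:::::::::
:::::::::
::::ZZ:::
:::::Z:::
:::<Z::::
:::::::::
:::::::::
k=7  :::::::::
:::::::::
:::::::::
::::ZZ:::
:::^:Z:::
:::ZZ::::
:::::::::
:::::::::
k=8  :::::::::
:::::::::
:::::::::
::::ZZ:::
:::Z>Z:::
:::ZZ::::
:::::::::
:::::::::
k=9  :::::::::
:::::::::
:::::::::
::::ZZ:::
:::ZZZ:::
:::Zv::::
:::::::::
:::::::::
k=10  :::::::::
:::::::::
:::::::::
::::ZZ:::
:::ZZZ:::
:::Z:>:::
:::::::::
:::::::::
k=11  :::::::::
:::::::::
:::::::::
::::ZZ:::
:::ZZZ:::
:::Z:Z:::
:::::v:::
:::::::::
k=12  :::::::::
:::::::::
:::::::::
::::ZZ:::
:::ZZZ:::
:::Z:Z:::
::::<Z:::
:::::::::
k=13  :::::::::
:::::::::
:::::::::
::::ZZ:::
:::ZZZ:::
:::Z^Z:::
::::ZZ:::
:::::::::
k=14  :::::::::
:::::::::
:::::::::
::::ZZ:::
:::ZZZ:::
:::ZZ>:::
::::ZZ:::
:::::::::

5,5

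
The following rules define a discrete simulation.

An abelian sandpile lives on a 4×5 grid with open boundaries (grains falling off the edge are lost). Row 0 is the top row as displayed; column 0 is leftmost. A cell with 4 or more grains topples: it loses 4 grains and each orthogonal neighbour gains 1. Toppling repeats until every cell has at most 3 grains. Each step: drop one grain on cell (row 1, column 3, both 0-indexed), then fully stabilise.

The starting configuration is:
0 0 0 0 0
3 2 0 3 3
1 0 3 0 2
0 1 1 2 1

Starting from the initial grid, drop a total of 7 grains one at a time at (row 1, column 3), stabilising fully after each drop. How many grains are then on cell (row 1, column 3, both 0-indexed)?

step 0: 0 0 0 0 0
3 2 0 3 3
1 0 3 0 2
0 1 1 2 1
step 1: 0 0 0 1 1
3 2 1 1 0
1 0 3 1 3
0 1 1 2 1
step 2: 0 0 0 1 1
3 2 1 2 0
1 0 3 1 3
0 1 1 2 1
step 3: 0 0 0 1 1
3 2 1 3 0
1 0 3 1 3
0 1 1 2 1
step 4: 0 0 0 2 1
3 2 2 0 1
1 0 3 2 3
0 1 1 2 1
step 5: 0 0 0 2 1
3 2 2 1 1
1 0 3 2 3
0 1 1 2 1
step 6: 0 0 0 2 1
3 2 2 2 1
1 0 3 2 3
0 1 1 2 1
step 7: 0 0 0 2 1
3 2 2 3 1
1 0 3 2 3
0 1 1 2 1

3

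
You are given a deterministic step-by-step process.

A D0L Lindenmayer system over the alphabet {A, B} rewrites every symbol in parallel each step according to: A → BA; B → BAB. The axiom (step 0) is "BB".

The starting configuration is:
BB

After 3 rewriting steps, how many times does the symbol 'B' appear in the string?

0) BB
1) BABBAB
2) BABBABABBABBABAB
3) BABBABABBABBABABBABABBABBABABBABBABABBABAB

26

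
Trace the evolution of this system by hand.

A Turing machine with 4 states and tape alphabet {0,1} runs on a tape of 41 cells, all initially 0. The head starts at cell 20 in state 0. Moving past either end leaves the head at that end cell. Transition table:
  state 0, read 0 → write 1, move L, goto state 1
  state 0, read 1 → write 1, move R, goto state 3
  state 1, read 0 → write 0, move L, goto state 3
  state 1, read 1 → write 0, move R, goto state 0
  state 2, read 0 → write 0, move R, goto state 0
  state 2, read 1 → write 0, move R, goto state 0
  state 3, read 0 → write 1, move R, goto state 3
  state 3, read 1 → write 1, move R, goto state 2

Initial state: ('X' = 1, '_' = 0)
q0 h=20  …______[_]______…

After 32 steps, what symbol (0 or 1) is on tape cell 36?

1

gen 0: q0 h=20  …______[_]______…
gen 1: q1 h=19  …______[_]X_____…
gen 2: q3 h=18  …______[_]_X____…
gen 3: q3 h=19  …_____X[_]X_____…
gen 4: q3 h=20  …____XX[X]______…
gen 5: q2 h=21  …___XXX[_]______…
gen 6: q0 h=22  …__XXX_[_]______…
gen 7: q1 h=21  …___XXX[_]X_____…
gen 8: q3 h=20  …____XX[X]_X____…
gen 9: q2 h=21  …___XXX[_]X_____…
gen 10: q0 h=22  …__XXX_[X]______…
gen 11: q3 h=23  …_XXX_X[_]______…
gen 12: q3 h=24  …XXX_XX[_]______…
gen 13: q3 h=25  …XX_XXX[_]______…
gen 14: q3 h=26  …X_XXXX[_]______…
gen 15: q3 h=27  …_XXXXX[_]______…
gen 16: q3 h=28  …XXXXXX[_]______…
gen 17: q3 h=29  …XXXXXX[_]______…
gen 18: q3 h=30  …XXXXXX[_]______…
gen 19: q3 h=31  …XXXXXX[_]______…
gen 20: q3 h=32  …XXXXXX[_]______…
gen 21: q3 h=33  …XXXXXX[_]______…
gen 22: q3 h=34  …XXXXXX[_]______|
gen 23: q3 h=35  …XXXXXX[_]_____|
gen 24: q3 h=36  …XXXXXX[_]____|
gen 25: q3 h=37  …XXXXXX[_]___|
gen 26: q3 h=38  …XXXXXX[_]__|
gen 27: q3 h=39  …XXXXXX[_]_|
gen 28: q3 h=40  …XXXXXX[_]|
gen 29: q3 h=40  …XXXXXX[X]|
gen 30: q2 h=40  …XXXXXX[X]|
gen 31: q0 h=40  …XXXXXX[_]|
gen 32: q1 h=39  …XXXXXX[X]X|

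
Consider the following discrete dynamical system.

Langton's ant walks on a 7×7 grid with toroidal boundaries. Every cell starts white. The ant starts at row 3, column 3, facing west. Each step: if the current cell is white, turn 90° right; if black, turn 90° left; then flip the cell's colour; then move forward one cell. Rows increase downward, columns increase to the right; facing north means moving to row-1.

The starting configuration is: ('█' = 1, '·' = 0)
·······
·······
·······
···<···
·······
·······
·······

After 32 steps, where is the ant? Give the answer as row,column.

gen 0: ·······
·······
·······
···<···
·······
·······
·······
gen 1: ·······
·······
···^···
···█···
·······
·······
·······
gen 2: ·······
·······
···█>··
···█···
·······
·······
·······
gen 3: ·······
·······
···██··
···█v··
·······
·······
·······
gen 4: ·······
·······
···██··
···<█··
·······
·······
·······
gen 5: ·······
·······
···██··
····█··
···v···
·······
·······
gen 6: ·······
·······
···██··
····█··
··<█···
·······
·······
gen 7: ·······
·······
···██··
··^·█··
··██···
·······
·······
gen 8: ·······
·······
···██··
··█>█··
··██···
·······
·······
gen 9: ·······
·······
···██··
··███··
··█v···
·······
·······
gen 10: ·······
·······
···██··
··███··
··█·>··
·······
·······
gen 11: ·······
·······
···██··
··███··
··█·█··
····v··
·······
gen 12: ·······
·······
···██··
··███··
··█·█··
···<█··
·······
gen 13: ·······
·······
···██··
··███··
··█^█··
···██··
·······
gen 14: ·······
·······
···██··
··███··
··██>··
···██··
·······
gen 15: ·······
·······
···██··
··██^··
··██···
···██··
·······
gen 16: ·······
·······
···██··
··█<···
··██···
···██··
·······
gen 17: ·······
·······
···██··
··█····
··█v···
···██··
·······
gen 18: ·······
·······
···██··
··█····
··█·>··
···██··
·······
gen 19: ·······
·······
···██··
··█····
··█·█··
···█v··
·······
gen 20: ·······
·······
···██··
··█····
··█·█··
···█·>·
·······
gen 21: ·······
·······
···██··
··█····
··█·█··
···█·█·
·····v·
gen 22: ·······
·······
···██··
··█····
··█·█··
···█·█·
····<█·
gen 23: ·······
·······
···██··
··█····
··█·█··
···█^█·
····██·
gen 24: ·······
·······
···██··
··█····
··█·█··
···██>·
····██·
gen 25: ·······
·······
···██··
··█····
··█·█^·
···██··
····██·
gen 26: ·······
·······
···██··
··█····
··█·██>
···██··
····██·
gen 27: ·······
·······
···██··
··█····
··█·███
···██·v
····██·
gen 28: ·······
·······
···██··
··█····
··█·███
···██<█
····██·
gen 29: ·······
·······
···██··
··█····
··█·█^█
···████
····██·
gen 30: ·······
·······
···██··
··█····
··█·<·█
···████
····██·
gen 31: ·······
·······
···██··
··█····
··█···█
···█v██
····██·
gen 32: ·······
·······
···██··
··█····
··█···█
···█·>█
····██·

5,5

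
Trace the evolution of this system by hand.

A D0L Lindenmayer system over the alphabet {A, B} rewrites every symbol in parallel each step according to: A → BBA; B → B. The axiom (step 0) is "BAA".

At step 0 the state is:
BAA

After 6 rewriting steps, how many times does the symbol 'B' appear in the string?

step 0: BAA
step 1: BBBABBA
step 2: BBBBBABBBBA
step 3: BBBBBBBABBBBBBA
step 4: BBBBBBBBBABBBBBBBBA
step 5: BBBBBBBBBBBABBBBBBBBBBA
step 6: BBBBBBBBBBBBBABBBBBBBBBBBBA

25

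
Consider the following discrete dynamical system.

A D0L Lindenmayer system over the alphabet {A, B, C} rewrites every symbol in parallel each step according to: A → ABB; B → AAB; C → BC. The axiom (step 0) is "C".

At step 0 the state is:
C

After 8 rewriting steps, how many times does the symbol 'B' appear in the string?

[0] C
[1] BC
[2] AABBC
[3] ABBABBAABAABBC
[4] ABBAABAABABBAABAABABBABBAABABBABBAABAABBC
[5] ABBAABAABABBABBAABABBABBAABABBAABAABABBABBAABABBABBAABABBA…BBAABAABABBABBAABABBAABAABABBAABAABABBABBAABABBABBAABAABBC  (len 122)
[6] ABBAABAABABBABBAABABBABBAABABBAABAABABBAABAABABBABBAABABBA…BBAABAABABBABBAABABBAABAABABBAABAABABBABBAABABBABBAABAABBC  (len 365)
[7] ABBAABAABABBABBAABABBABBAABABBAABAABABBAABAABABBABBAABABBA…BBAABAABABBABBAABABBAABAABABBAABAABABBABBAABABBABBAABAABBC  (len 1094)
[8] ABBAABAABABBABBAABABBABBAABABBAABAABABBAABAABABBABBAABABBA…BBAABAABABBABBAABABBAABAABABBAABAABABBABBAABABBABBAABAABBC  (len 3281)

1640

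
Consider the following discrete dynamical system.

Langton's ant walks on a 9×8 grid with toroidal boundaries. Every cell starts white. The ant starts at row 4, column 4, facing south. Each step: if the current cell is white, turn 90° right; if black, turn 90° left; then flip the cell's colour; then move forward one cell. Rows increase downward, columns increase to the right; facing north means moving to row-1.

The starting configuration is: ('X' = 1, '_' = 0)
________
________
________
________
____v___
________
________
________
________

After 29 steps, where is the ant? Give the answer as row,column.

t=0: ________
________
________
________
____v___
________
________
________
________
t=1: ________
________
________
________
___<X___
________
________
________
________
t=2: ________
________
________
___^____
___XX___
________
________
________
________
t=3: ________
________
________
___X>___
___XX___
________
________
________
________
t=4: ________
________
________
___XX___
___Xv___
________
________
________
________
t=5: ________
________
________
___XX___
___X_>__
________
________
________
________
t=6: ________
________
________
___XX___
___X_X__
_____v__
________
________
________
t=7: ________
________
________
___XX___
___X_X__
____<X__
________
________
________
t=8: ________
________
________
___XX___
___X^X__
____XX__
________
________
________
t=9: ________
________
________
___XX___
___XX>__
____XX__
________
________
________
t=10: ________
________
________
___XX^__
___XX___
____XX__
________
________
________
t=11: ________
________
________
___XXX>_
___XX___
____XX__
________
________
________
t=12: ________
________
________
___XXXX_
___XX_v_
____XX__
________
________
________
t=13: ________
________
________
___XXXX_
___XX<X_
____XX__
________
________
________
t=14: ________
________
________
___XX^X_
___XXXX_
____XX__
________
________
________
t=15: ________
________
________
___X<_X_
___XXXX_
____XX__
________
________
________
t=16: ________
________
________
___X__X_
___XvXX_
____XX__
________
________
________
t=17: ________
________
________
___X__X_
___X_>X_
____XX__
________
________
________
t=18: ________
________
________
___X_^X_
___X__X_
____XX__
________
________
________
t=19: ________
________
________
___X_X>_
___X__X_
____XX__
________
________
________
t=20: ________
________
______^_
___X_X__
___X__X_
____XX__
________
________
________
t=21: ________
________
______X>
___X_X__
___X__X_
____XX__
________
________
________
t=22: ________
________
______XX
___X_X_v
___X__X_
____XX__
________
________
________
t=23: ________
________
______XX
___X_X<X
___X__X_
____XX__
________
________
________
t=24: ________
________
______^X
___X_XXX
___X__X_
____XX__
________
________
________
t=25: ________
________
_____<_X
___X_XXX
___X__X_
____XX__
________
________
________
t=26: ________
_____^__
_____X_X
___X_XXX
___X__X_
____XX__
________
________
________
t=27: ________
_____X>_
_____X_X
___X_XXX
___X__X_
____XX__
________
________
________
t=28: ________
_____XX_
_____XvX
___X_XXX
___X__X_
____XX__
________
________
________
t=29: ________
_____XX_
_____<XX
___X_XXX
___X__X_
____XX__
________
________
________

2,5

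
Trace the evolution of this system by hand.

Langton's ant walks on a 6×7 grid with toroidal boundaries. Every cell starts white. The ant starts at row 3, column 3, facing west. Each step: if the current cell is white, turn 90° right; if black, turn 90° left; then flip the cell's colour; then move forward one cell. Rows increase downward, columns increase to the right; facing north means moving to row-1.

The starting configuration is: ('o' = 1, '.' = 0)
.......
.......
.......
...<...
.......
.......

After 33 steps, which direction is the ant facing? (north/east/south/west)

north

0) .......
.......
.......
...<...
.......
.......
1) .......
.......
...^...
...o...
.......
.......
2) .......
.......
...o>..
...o...
.......
.......
3) .......
.......
...oo..
...ov..
.......
.......
4) .......
.......
...oo..
...<o..
.......
.......
5) .......
.......
...oo..
....o..
...v...
.......
6) .......
.......
...oo..
....o..
..<o...
.......
7) .......
.......
...oo..
..^.o..
..oo...
.......
8) .......
.......
...oo..
..o>o..
..oo...
.......
9) .......
.......
...oo..
..ooo..
..ov...
.......
10) .......
.......
...oo..
..ooo..
..o.>..
.......
11) .......
.......
...oo..
..ooo..
..o.o..
....v..
12) .......
.......
...oo..
..ooo..
..o.o..
...<o..
13) .......
.......
...oo..
..ooo..
..o^o..
...oo..
14) .......
.......
...oo..
..ooo..
..oo>..
...oo..
15) .......
.......
...oo..
..oo^..
..oo...
...oo..
16) .......
.......
...oo..
..o<...
..oo...
...oo..
17) .......
.......
...oo..
..o....
..ov...
...oo..
18) .......
.......
...oo..
..o....
..o.>..
...oo..
19) .......
.......
...oo..
..o....
..o.o..
...ov..
20) .......
.......
...oo..
..o....
..o.o..
...o.>.
21) .....v.
.......
...oo..
..o....
..o.o..
...o.o.
22) ....<o.
.......
...oo..
..o....
..o.o..
...o.o.
23) ....oo.
.......
...oo..
..o....
..o.o..
...o^o.
24) ....oo.
.......
...oo..
..o....
..o.o..
...oo>.
25) ....oo.
.......
...oo..
..o....
..o.o^.
...oo..
26) ....oo.
.......
...oo..
..o....
..o.oo>
...oo..
27) ....oo.
.......
...oo..
..o....
..o.ooo
...oo.v
28) ....oo.
.......
...oo..
..o....
..o.ooo
...oo<o
29) ....oo.
.......
...oo..
..o....
..o.o^o
...oooo
30) ....oo.
.......
...oo..
..o....
..o.<.o
...oooo
31) ....oo.
.......
...oo..
..o....
..o...o
...ovoo
32) ....oo.
.......
...oo..
..o....
..o...o
...o.>o
33) ....oo.
.......
...oo..
..o....
..o..^o
...o..o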